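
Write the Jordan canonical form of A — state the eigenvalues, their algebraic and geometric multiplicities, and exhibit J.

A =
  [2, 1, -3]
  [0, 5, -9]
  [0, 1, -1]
J_2(2) ⊕ J_1(2)

The characteristic polynomial is
  det(x·I − A) = x^3 - 6*x^2 + 12*x - 8 = (x - 2)^3

Eigenvalues and multiplicities (the geometric multiplicity of λ is n − rank(A − λI), which equals the number of Jordan blocks for λ):
  λ = 2: algebraic multiplicity = 3, geometric multiplicity = 2

Determining the block sizes for each eigenvalue:
  λ = 2: 2 blocks summing to 3 forces exactly one block of size 2 and the rest size 1 → block sizes [2, 1]

Assembling the blocks gives a Jordan form
J =
  [2, 1, 0]
  [0, 2, 0]
  [0, 0, 2]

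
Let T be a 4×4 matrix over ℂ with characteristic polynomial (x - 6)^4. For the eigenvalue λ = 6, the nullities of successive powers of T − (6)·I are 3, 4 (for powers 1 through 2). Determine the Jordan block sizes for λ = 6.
Block sizes for λ = 6: [2, 1, 1]

From the dimensions of kernels of powers, the number of Jordan blocks of size at least j is d_j − d_{j−1} where d_j = dim ker(N^j) (with d_0 = 0). Computing the differences gives [3, 1].
The number of blocks of size exactly k is (#blocks of size ≥ k) − (#blocks of size ≥ k + 1), so the partition is: 2 block(s) of size 1, 1 block(s) of size 2.
In nonincreasing order the block sizes are [2, 1, 1].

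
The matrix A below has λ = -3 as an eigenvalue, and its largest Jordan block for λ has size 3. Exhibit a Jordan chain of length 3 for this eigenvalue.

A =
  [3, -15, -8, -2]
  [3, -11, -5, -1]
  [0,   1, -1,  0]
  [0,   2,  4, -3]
A Jordan chain for λ = -3 of length 3:
v_1 = (-9, -6, 3, 6)ᵀ
v_2 = (6, 3, 0, 0)ᵀ
v_3 = (1, 0, 0, 0)ᵀ

Let N = A − (-3)·I. We want v_3 with N^3 v_3 = 0 but N^2 v_3 ≠ 0; then v_{j-1} := N · v_j for j = 3, …, 2.

Pick v_3 = (1, 0, 0, 0)ᵀ.
Then v_2 = N · v_3 = (6, 3, 0, 0)ᵀ.
Then v_1 = N · v_2 = (-9, -6, 3, 6)ᵀ.

Sanity check: (A − (-3)·I) v_1 = (0, 0, 0, 0)ᵀ = 0. ✓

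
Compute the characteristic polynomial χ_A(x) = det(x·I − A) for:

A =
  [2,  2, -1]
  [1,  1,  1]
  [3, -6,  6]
x^3 - 9*x^2 + 27*x - 27

Expanding det(x·I − A) (e.g. by cofactor expansion or by noting that A is similar to its Jordan form J, which has the same characteristic polynomial as A) gives
  χ_A(x) = x^3 - 9*x^2 + 27*x - 27
which factors as (x - 3)^3. The eigenvalues (with algebraic multiplicities) are λ = 3 with multiplicity 3.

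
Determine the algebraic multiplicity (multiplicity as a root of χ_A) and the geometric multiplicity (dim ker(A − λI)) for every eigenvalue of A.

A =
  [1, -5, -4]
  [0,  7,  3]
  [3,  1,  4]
λ = 4: alg = 3, geom = 1

Step 1 — factor the characteristic polynomial to read off the algebraic multiplicities:
  χ_A(x) = (x - 4)^3

Step 2 — compute geometric multiplicities via the rank-nullity identity g(λ) = n − rank(A − λI):
  rank(A − (4)·I) = 2, so dim ker(A − (4)·I) = n − 2 = 1

Summary:
  λ = 4: algebraic multiplicity = 3, geometric multiplicity = 1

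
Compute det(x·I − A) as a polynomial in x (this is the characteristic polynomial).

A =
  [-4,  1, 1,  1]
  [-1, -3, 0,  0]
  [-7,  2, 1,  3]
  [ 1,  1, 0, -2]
x^4 + 8*x^3 + 24*x^2 + 32*x + 16

Expanding det(x·I − A) (e.g. by cofactor expansion or by noting that A is similar to its Jordan form J, which has the same characteristic polynomial as A) gives
  χ_A(x) = x^4 + 8*x^3 + 24*x^2 + 32*x + 16
which factors as (x + 2)^4. The eigenvalues (with algebraic multiplicities) are λ = -2 with multiplicity 4.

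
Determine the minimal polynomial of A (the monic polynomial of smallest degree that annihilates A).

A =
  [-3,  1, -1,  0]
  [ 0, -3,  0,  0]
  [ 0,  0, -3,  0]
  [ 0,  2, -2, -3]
x^2 + 6*x + 9

The characteristic polynomial is χ_A(x) = (x + 3)^4, so the eigenvalues are known. The minimal polynomial is
  m_A(x) = Π_λ (x − λ)^{k_λ}
where k_λ is the size of the *largest* Jordan block for λ (equivalently, the smallest k with (A − λI)^k v = 0 for every generalised eigenvector v of λ).

  λ = -3: largest Jordan block has size 2, contributing (x + 3)^2

So m_A(x) = (x + 3)^2 = x^2 + 6*x + 9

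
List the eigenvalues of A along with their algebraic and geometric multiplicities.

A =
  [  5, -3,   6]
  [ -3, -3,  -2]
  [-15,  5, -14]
λ = -4: alg = 3, geom = 2

Step 1 — factor the characteristic polynomial to read off the algebraic multiplicities:
  χ_A(x) = (x + 4)^3

Step 2 — compute geometric multiplicities via the rank-nullity identity g(λ) = n − rank(A − λI):
  rank(A − (-4)·I) = 1, so dim ker(A − (-4)·I) = n − 1 = 2

Summary:
  λ = -4: algebraic multiplicity = 3, geometric multiplicity = 2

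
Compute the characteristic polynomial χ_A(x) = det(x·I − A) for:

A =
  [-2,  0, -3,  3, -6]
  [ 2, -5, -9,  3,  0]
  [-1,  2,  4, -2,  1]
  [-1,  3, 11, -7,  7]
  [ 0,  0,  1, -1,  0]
x^5 + 10*x^4 + 40*x^3 + 80*x^2 + 80*x + 32

Expanding det(x·I − A) (e.g. by cofactor expansion or by noting that A is similar to its Jordan form J, which has the same characteristic polynomial as A) gives
  χ_A(x) = x^5 + 10*x^4 + 40*x^3 + 80*x^2 + 80*x + 32
which factors as (x + 2)^5. The eigenvalues (with algebraic multiplicities) are λ = -2 with multiplicity 5.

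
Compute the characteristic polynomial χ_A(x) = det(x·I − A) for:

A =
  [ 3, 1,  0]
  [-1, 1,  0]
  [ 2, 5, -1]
x^3 - 3*x^2 + 4

Expanding det(x·I − A) (e.g. by cofactor expansion or by noting that A is similar to its Jordan form J, which has the same characteristic polynomial as A) gives
  χ_A(x) = x^3 - 3*x^2 + 4
which factors as (x - 2)^2*(x + 1). The eigenvalues (with algebraic multiplicities) are λ = -1 with multiplicity 1, λ = 2 with multiplicity 2.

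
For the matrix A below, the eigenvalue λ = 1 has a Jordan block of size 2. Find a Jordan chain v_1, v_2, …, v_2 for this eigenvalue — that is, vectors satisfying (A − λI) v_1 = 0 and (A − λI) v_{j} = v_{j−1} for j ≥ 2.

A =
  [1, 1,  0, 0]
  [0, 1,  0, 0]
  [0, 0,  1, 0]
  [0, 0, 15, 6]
A Jordan chain for λ = 1 of length 2:
v_1 = (1, 0, 0, 0)ᵀ
v_2 = (0, 1, 0, 0)ᵀ

Let N = A − (1)·I. We want v_2 with N^2 v_2 = 0 but N^1 v_2 ≠ 0; then v_{j-1} := N · v_j for j = 2, …, 2.

Pick v_2 = (0, 1, 0, 0)ᵀ.
Then v_1 = N · v_2 = (1, 0, 0, 0)ᵀ.

Sanity check: (A − (1)·I) v_1 = (0, 0, 0, 0)ᵀ = 0. ✓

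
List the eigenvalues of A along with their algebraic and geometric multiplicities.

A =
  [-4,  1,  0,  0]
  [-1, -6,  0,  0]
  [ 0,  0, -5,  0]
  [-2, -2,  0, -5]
λ = -5: alg = 4, geom = 3

Step 1 — factor the characteristic polynomial to read off the algebraic multiplicities:
  χ_A(x) = (x + 5)^4

Step 2 — compute geometric multiplicities via the rank-nullity identity g(λ) = n − rank(A − λI):
  rank(A − (-5)·I) = 1, so dim ker(A − (-5)·I) = n − 1 = 3

Summary:
  λ = -5: algebraic multiplicity = 4, geometric multiplicity = 3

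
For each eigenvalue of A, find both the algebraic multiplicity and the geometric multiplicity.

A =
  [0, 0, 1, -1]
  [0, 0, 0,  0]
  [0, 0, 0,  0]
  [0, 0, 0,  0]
λ = 0: alg = 4, geom = 3

Step 1 — factor the characteristic polynomial to read off the algebraic multiplicities:
  χ_A(x) = x^4

Step 2 — compute geometric multiplicities via the rank-nullity identity g(λ) = n − rank(A − λI):
  rank(A − (0)·I) = 1, so dim ker(A − (0)·I) = n − 1 = 3

Summary:
  λ = 0: algebraic multiplicity = 4, geometric multiplicity = 3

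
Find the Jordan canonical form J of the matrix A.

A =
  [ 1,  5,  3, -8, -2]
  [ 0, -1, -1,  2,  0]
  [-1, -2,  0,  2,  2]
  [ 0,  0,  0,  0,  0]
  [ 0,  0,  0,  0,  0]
J_3(0) ⊕ J_1(0) ⊕ J_1(0)

The characteristic polynomial is
  det(x·I − A) = x^5

Eigenvalues and multiplicities (the geometric multiplicity of λ is n − rank(A − λI), which equals the number of Jordan blocks for λ):
  λ = 0: algebraic multiplicity = 5, geometric multiplicity = 3

Determining the block sizes for each eigenvalue:
  λ = 0: with am = 5 and gm = 3, the partition is not yet determined (e.g. several partitions of 5 into 3 parts exist). Let N = A − (0)·I. Computing rank(N^1) = 2, rank(N^2) = 1, rank(N^3) = 0; the number of blocks of size ≥ j is rank(N^{j−1}) − rank(N^j), giving [3, 1, 1]. So we have 1 block(s) of size 3, 2 block(s) of size 1 → block sizes [3, 1, 1]

Assembling the blocks gives a Jordan form
J =
  [0, 1, 0, 0, 0]
  [0, 0, 1, 0, 0]
  [0, 0, 0, 0, 0]
  [0, 0, 0, 0, 0]
  [0, 0, 0, 0, 0]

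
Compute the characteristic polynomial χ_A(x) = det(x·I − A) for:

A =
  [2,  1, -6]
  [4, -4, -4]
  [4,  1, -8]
x^3 + 10*x^2 + 32*x + 32

Expanding det(x·I − A) (e.g. by cofactor expansion or by noting that A is similar to its Jordan form J, which has the same characteristic polynomial as A) gives
  χ_A(x) = x^3 + 10*x^2 + 32*x + 32
which factors as (x + 2)*(x + 4)^2. The eigenvalues (with algebraic multiplicities) are λ = -4 with multiplicity 2, λ = -2 with multiplicity 1.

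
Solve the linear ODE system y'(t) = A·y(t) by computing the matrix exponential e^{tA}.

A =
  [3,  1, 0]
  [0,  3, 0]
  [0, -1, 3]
e^{tA} =
  [exp(3*t), t*exp(3*t), 0]
  [0, exp(3*t), 0]
  [0, -t*exp(3*t), exp(3*t)]

Strategy: write A = P · J · P⁻¹ where J is a Jordan canonical form, so e^{tA} = P · e^{tJ} · P⁻¹, and e^{tJ} can be computed block-by-block.

A has Jordan form
J =
  [3, 1, 0]
  [0, 3, 0]
  [0, 0, 3]
(up to reordering of blocks).

Per-block formulas:
  For a 1×1 block at λ = 3: exp(t · [3]) = [e^(3t)].
  For a 2×2 Jordan block J_2(3): exp(t · J_2(3)) = e^(3t)·(I + t·N), where N is the 2×2 nilpotent shift.

After assembling e^{tJ} and conjugating by P, we get:

e^{tA} =
  [exp(3*t), t*exp(3*t), 0]
  [0, exp(3*t), 0]
  [0, -t*exp(3*t), exp(3*t)]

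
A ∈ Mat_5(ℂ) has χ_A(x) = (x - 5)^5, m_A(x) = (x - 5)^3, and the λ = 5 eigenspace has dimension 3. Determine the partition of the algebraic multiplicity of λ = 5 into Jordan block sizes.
Block sizes for λ = 5: [3, 1, 1]

Step 1 — from the characteristic polynomial, algebraic multiplicity of λ = 5 is 5. From dim ker(A − (5)·I) = 3, there are exactly 3 Jordan blocks for λ = 5.
Step 2 — from the minimal polynomial, the factor (x − 5)^3 tells us the largest block for λ = 5 has size 3.
Step 3 — with total size 5, 3 blocks, and largest block 3, the block sizes (in nonincreasing order) are [3, 1, 1].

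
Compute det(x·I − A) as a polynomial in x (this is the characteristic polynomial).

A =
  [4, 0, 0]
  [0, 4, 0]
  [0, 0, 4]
x^3 - 12*x^2 + 48*x - 64

Expanding det(x·I − A) (e.g. by cofactor expansion or by noting that A is similar to its Jordan form J, which has the same characteristic polynomial as A) gives
  χ_A(x) = x^3 - 12*x^2 + 48*x - 64
which factors as (x - 4)^3. The eigenvalues (with algebraic multiplicities) are λ = 4 with multiplicity 3.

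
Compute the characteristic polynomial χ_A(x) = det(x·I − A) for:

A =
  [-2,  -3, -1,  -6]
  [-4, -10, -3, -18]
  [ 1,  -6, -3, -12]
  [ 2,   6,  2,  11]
x^4 + 4*x^3 + 6*x^2 + 4*x + 1

Expanding det(x·I − A) (e.g. by cofactor expansion or by noting that A is similar to its Jordan form J, which has the same characteristic polynomial as A) gives
  χ_A(x) = x^4 + 4*x^3 + 6*x^2 + 4*x + 1
which factors as (x + 1)^4. The eigenvalues (with algebraic multiplicities) are λ = -1 with multiplicity 4.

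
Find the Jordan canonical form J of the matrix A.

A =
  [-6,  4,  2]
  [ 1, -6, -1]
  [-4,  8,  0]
J_2(-4) ⊕ J_1(-4)

The characteristic polynomial is
  det(x·I − A) = x^3 + 12*x^2 + 48*x + 64 = (x + 4)^3

Eigenvalues and multiplicities (the geometric multiplicity of λ is n − rank(A − λI), which equals the number of Jordan blocks for λ):
  λ = -4: algebraic multiplicity = 3, geometric multiplicity = 2

Determining the block sizes for each eigenvalue:
  λ = -4: 2 blocks summing to 3 forces exactly one block of size 2 and the rest size 1 → block sizes [2, 1]

Assembling the blocks gives a Jordan form
J =
  [-4,  1,  0]
  [ 0, -4,  0]
  [ 0,  0, -4]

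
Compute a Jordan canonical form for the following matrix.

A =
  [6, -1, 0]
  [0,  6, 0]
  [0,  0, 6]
J_2(6) ⊕ J_1(6)

The characteristic polynomial is
  det(x·I − A) = x^3 - 18*x^2 + 108*x - 216 = (x - 6)^3

Eigenvalues and multiplicities (the geometric multiplicity of λ is n − rank(A − λI), which equals the number of Jordan blocks for λ):
  λ = 6: algebraic multiplicity = 3, geometric multiplicity = 2

Determining the block sizes for each eigenvalue:
  λ = 6: 2 blocks summing to 3 forces exactly one block of size 2 and the rest size 1 → block sizes [2, 1]

Assembling the blocks gives a Jordan form
J =
  [6, 1, 0]
  [0, 6, 0]
  [0, 0, 6]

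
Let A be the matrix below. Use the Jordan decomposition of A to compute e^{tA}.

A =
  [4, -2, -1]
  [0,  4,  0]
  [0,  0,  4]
e^{tA} =
  [exp(4*t), -2*t*exp(4*t), -t*exp(4*t)]
  [0, exp(4*t), 0]
  [0, 0, exp(4*t)]

Strategy: write A = P · J · P⁻¹ where J is a Jordan canonical form, so e^{tA} = P · e^{tJ} · P⁻¹, and e^{tJ} can be computed block-by-block.

A has Jordan form
J =
  [4, 1, 0]
  [0, 4, 0]
  [0, 0, 4]
(up to reordering of blocks).

Per-block formulas:
  For a 1×1 block at λ = 4: exp(t · [4]) = [e^(4t)].
  For a 2×2 Jordan block J_2(4): exp(t · J_2(4)) = e^(4t)·(I + t·N), where N is the 2×2 nilpotent shift.

After assembling e^{tJ} and conjugating by P, we get:

e^{tA} =
  [exp(4*t), -2*t*exp(4*t), -t*exp(4*t)]
  [0, exp(4*t), 0]
  [0, 0, exp(4*t)]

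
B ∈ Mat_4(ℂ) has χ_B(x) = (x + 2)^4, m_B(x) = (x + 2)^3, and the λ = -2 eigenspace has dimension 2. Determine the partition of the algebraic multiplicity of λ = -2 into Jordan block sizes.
Block sizes for λ = -2: [3, 1]

Step 1 — from the characteristic polynomial, algebraic multiplicity of λ = -2 is 4. From dim ker(B − (-2)·I) = 2, there are exactly 2 Jordan blocks for λ = -2.
Step 2 — from the minimal polynomial, the factor (x + 2)^3 tells us the largest block for λ = -2 has size 3.
Step 3 — with total size 4, 2 blocks, and largest block 3, the block sizes (in nonincreasing order) are [3, 1].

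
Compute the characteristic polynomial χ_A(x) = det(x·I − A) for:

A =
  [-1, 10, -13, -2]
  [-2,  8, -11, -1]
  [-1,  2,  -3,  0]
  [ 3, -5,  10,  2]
x^4 - 6*x^3 + 9*x^2

Expanding det(x·I − A) (e.g. by cofactor expansion or by noting that A is similar to its Jordan form J, which has the same characteristic polynomial as A) gives
  χ_A(x) = x^4 - 6*x^3 + 9*x^2
which factors as x^2*(x - 3)^2. The eigenvalues (with algebraic multiplicities) are λ = 0 with multiplicity 2, λ = 3 with multiplicity 2.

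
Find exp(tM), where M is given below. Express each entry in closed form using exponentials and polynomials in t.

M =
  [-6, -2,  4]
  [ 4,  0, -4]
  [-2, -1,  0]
e^{tM} =
  [-4*t*exp(-2*t) + exp(-2*t), -2*t*exp(-2*t), 4*t*exp(-2*t)]
  [4*t*exp(-2*t), 2*t*exp(-2*t) + exp(-2*t), -4*t*exp(-2*t)]
  [-2*t*exp(-2*t), -t*exp(-2*t), 2*t*exp(-2*t) + exp(-2*t)]

Strategy: write M = P · J · P⁻¹ where J is a Jordan canonical form, so e^{tM} = P · e^{tJ} · P⁻¹, and e^{tJ} can be computed block-by-block.

M has Jordan form
J =
  [-2,  1,  0]
  [ 0, -2,  0]
  [ 0,  0, -2]
(up to reordering of blocks).

Per-block formulas:
  For a 1×1 block at λ = -2: exp(t · [-2]) = [e^(-2t)].
  For a 2×2 Jordan block J_2(-2): exp(t · J_2(-2)) = e^(-2t)·(I + t·N), where N is the 2×2 nilpotent shift.

After assembling e^{tJ} and conjugating by P, we get:

e^{tM} =
  [-4*t*exp(-2*t) + exp(-2*t), -2*t*exp(-2*t), 4*t*exp(-2*t)]
  [4*t*exp(-2*t), 2*t*exp(-2*t) + exp(-2*t), -4*t*exp(-2*t)]
  [-2*t*exp(-2*t), -t*exp(-2*t), 2*t*exp(-2*t) + exp(-2*t)]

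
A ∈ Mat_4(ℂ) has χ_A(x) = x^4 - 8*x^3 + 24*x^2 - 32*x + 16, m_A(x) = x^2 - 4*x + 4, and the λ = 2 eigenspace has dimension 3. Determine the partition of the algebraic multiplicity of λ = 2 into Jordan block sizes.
Block sizes for λ = 2: [2, 1, 1]

Step 1 — from the characteristic polynomial, algebraic multiplicity of λ = 2 is 4. From dim ker(A − (2)·I) = 3, there are exactly 3 Jordan blocks for λ = 2.
Step 2 — from the minimal polynomial, the factor (x − 2)^2 tells us the largest block for λ = 2 has size 2.
Step 3 — with total size 4, 3 blocks, and largest block 2, the block sizes (in nonincreasing order) are [2, 1, 1].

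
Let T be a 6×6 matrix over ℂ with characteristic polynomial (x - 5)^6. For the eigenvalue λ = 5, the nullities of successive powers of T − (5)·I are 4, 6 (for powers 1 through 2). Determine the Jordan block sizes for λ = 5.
Block sizes for λ = 5: [2, 2, 1, 1]

From the dimensions of kernels of powers, the number of Jordan blocks of size at least j is d_j − d_{j−1} where d_j = dim ker(N^j) (with d_0 = 0). Computing the differences gives [4, 2].
The number of blocks of size exactly k is (#blocks of size ≥ k) − (#blocks of size ≥ k + 1), so the partition is: 2 block(s) of size 1, 2 block(s) of size 2.
In nonincreasing order the block sizes are [2, 2, 1, 1].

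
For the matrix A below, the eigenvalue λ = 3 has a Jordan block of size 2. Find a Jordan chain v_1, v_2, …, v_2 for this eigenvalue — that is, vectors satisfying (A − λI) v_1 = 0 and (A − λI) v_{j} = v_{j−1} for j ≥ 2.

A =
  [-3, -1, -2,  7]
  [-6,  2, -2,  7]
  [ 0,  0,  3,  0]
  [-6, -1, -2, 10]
A Jordan chain for λ = 3 of length 2:
v_1 = (-6, -6, 0, -6)ᵀ
v_2 = (1, 0, 0, 0)ᵀ

Let N = A − (3)·I. We want v_2 with N^2 v_2 = 0 but N^1 v_2 ≠ 0; then v_{j-1} := N · v_j for j = 2, …, 2.

Pick v_2 = (1, 0, 0, 0)ᵀ.
Then v_1 = N · v_2 = (-6, -6, 0, -6)ᵀ.

Sanity check: (A − (3)·I) v_1 = (0, 0, 0, 0)ᵀ = 0. ✓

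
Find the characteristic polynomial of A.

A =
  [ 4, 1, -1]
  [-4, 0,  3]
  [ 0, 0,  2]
x^3 - 6*x^2 + 12*x - 8

Expanding det(x·I − A) (e.g. by cofactor expansion or by noting that A is similar to its Jordan form J, which has the same characteristic polynomial as A) gives
  χ_A(x) = x^3 - 6*x^2 + 12*x - 8
which factors as (x - 2)^3. The eigenvalues (with algebraic multiplicities) are λ = 2 with multiplicity 3.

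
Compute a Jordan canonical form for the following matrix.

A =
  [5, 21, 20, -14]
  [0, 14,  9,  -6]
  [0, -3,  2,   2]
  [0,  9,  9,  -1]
J_3(5) ⊕ J_1(5)

The characteristic polynomial is
  det(x·I − A) = x^4 - 20*x^3 + 150*x^2 - 500*x + 625 = (x - 5)^4

Eigenvalues and multiplicities (the geometric multiplicity of λ is n − rank(A − λI), which equals the number of Jordan blocks for λ):
  λ = 5: algebraic multiplicity = 4, geometric multiplicity = 2

Determining the block sizes for each eigenvalue:
  λ = 5: with am = 4 and gm = 2, the partition is not yet determined (e.g. several partitions of 4 into 2 parts exist). Let N = A − (5)·I. Computing rank(N^1) = 2, rank(N^2) = 1, rank(N^3) = 0; the number of blocks of size ≥ j is rank(N^{j−1}) − rank(N^j), giving [2, 1, 1]. So we have 1 block(s) of size 3, 1 block(s) of size 1 → block sizes [3, 1]

Assembling the blocks gives a Jordan form
J =
  [5, 1, 0, 0]
  [0, 5, 1, 0]
  [0, 0, 5, 0]
  [0, 0, 0, 5]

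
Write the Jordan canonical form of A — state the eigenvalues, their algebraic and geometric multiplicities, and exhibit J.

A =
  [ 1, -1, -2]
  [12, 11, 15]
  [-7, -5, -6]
J_3(2)

The characteristic polynomial is
  det(x·I − A) = x^3 - 6*x^2 + 12*x - 8 = (x - 2)^3

Eigenvalues and multiplicities (the geometric multiplicity of λ is n − rank(A − λI), which equals the number of Jordan blocks for λ):
  λ = 2: algebraic multiplicity = 3, geometric multiplicity = 1

Determining the block sizes for each eigenvalue:
  λ = 2: one block (gm = 1), so the single block has size am = 3 → block sizes [3]

Assembling the blocks gives a Jordan form
J =
  [2, 1, 0]
  [0, 2, 1]
  [0, 0, 2]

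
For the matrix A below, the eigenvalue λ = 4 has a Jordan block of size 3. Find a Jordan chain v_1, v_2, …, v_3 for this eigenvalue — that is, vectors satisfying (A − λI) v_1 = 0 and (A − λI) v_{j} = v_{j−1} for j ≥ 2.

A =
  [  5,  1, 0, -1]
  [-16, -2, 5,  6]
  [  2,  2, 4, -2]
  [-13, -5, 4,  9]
A Jordan chain for λ = 4 of length 3:
v_1 = (-2, 12, -4, 10)ᵀ
v_2 = (1, -16, 2, -13)ᵀ
v_3 = (1, 0, 0, 0)ᵀ

Let N = A − (4)·I. We want v_3 with N^3 v_3 = 0 but N^2 v_3 ≠ 0; then v_{j-1} := N · v_j for j = 3, …, 2.

Pick v_3 = (1, 0, 0, 0)ᵀ.
Then v_2 = N · v_3 = (1, -16, 2, -13)ᵀ.
Then v_1 = N · v_2 = (-2, 12, -4, 10)ᵀ.

Sanity check: (A − (4)·I) v_1 = (0, 0, 0, 0)ᵀ = 0. ✓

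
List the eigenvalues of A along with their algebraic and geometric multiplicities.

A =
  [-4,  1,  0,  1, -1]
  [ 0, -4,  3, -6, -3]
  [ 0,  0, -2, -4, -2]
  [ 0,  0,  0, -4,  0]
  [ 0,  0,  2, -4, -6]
λ = -4: alg = 5, geom = 3

Step 1 — factor the characteristic polynomial to read off the algebraic multiplicities:
  χ_A(x) = (x + 4)^5

Step 2 — compute geometric multiplicities via the rank-nullity identity g(λ) = n − rank(A − λI):
  rank(A − (-4)·I) = 2, so dim ker(A − (-4)·I) = n − 2 = 3

Summary:
  λ = -4: algebraic multiplicity = 5, geometric multiplicity = 3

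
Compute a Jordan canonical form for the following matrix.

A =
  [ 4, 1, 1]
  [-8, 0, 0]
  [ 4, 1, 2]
J_3(2)

The characteristic polynomial is
  det(x·I − A) = x^3 - 6*x^2 + 12*x - 8 = (x - 2)^3

Eigenvalues and multiplicities (the geometric multiplicity of λ is n − rank(A − λI), which equals the number of Jordan blocks for λ):
  λ = 2: algebraic multiplicity = 3, geometric multiplicity = 1

Determining the block sizes for each eigenvalue:
  λ = 2: one block (gm = 1), so the single block has size am = 3 → block sizes [3]

Assembling the blocks gives a Jordan form
J =
  [2, 1, 0]
  [0, 2, 1]
  [0, 0, 2]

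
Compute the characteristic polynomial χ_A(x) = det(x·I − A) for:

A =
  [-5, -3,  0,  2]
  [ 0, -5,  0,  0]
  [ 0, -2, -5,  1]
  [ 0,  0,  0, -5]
x^4 + 20*x^3 + 150*x^2 + 500*x + 625

Expanding det(x·I − A) (e.g. by cofactor expansion or by noting that A is similar to its Jordan form J, which has the same characteristic polynomial as A) gives
  χ_A(x) = x^4 + 20*x^3 + 150*x^2 + 500*x + 625
which factors as (x + 5)^4. The eigenvalues (with algebraic multiplicities) are λ = -5 with multiplicity 4.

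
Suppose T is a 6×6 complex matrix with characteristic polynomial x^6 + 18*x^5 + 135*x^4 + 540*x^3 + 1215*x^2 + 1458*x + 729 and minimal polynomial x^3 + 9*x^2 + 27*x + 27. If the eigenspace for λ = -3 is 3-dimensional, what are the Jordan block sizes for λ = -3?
Block sizes for λ = -3: [3, 2, 1]

Step 1 — from the characteristic polynomial, algebraic multiplicity of λ = -3 is 6. From dim ker(T − (-3)·I) = 3, there are exactly 3 Jordan blocks for λ = -3.
Step 2 — from the minimal polynomial, the factor (x + 3)^3 tells us the largest block for λ = -3 has size 3.
Step 3 — with total size 6, 3 blocks, and largest block 3, the block sizes (in nonincreasing order) are [3, 2, 1].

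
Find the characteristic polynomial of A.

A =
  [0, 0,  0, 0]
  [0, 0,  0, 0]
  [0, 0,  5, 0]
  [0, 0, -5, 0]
x^4 - 5*x^3

Expanding det(x·I − A) (e.g. by cofactor expansion or by noting that A is similar to its Jordan form J, which has the same characteristic polynomial as A) gives
  χ_A(x) = x^4 - 5*x^3
which factors as x^3*(x - 5). The eigenvalues (with algebraic multiplicities) are λ = 0 with multiplicity 3, λ = 5 with multiplicity 1.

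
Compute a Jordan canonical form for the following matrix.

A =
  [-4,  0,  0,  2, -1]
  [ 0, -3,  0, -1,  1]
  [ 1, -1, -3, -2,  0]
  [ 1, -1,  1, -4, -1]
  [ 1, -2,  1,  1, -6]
J_3(-4) ⊕ J_2(-4)

The characteristic polynomial is
  det(x·I − A) = x^5 + 20*x^4 + 160*x^3 + 640*x^2 + 1280*x + 1024 = (x + 4)^5

Eigenvalues and multiplicities (the geometric multiplicity of λ is n − rank(A − λI), which equals the number of Jordan blocks for λ):
  λ = -4: algebraic multiplicity = 5, geometric multiplicity = 2

Determining the block sizes for each eigenvalue:
  λ = -4: with am = 5 and gm = 2, the partition is not yet determined (e.g. several partitions of 5 into 2 parts exist). Let N = A − (-4)·I. Computing rank(N^1) = 3, rank(N^2) = 1, rank(N^3) = 0; the number of blocks of size ≥ j is rank(N^{j−1}) − rank(N^j), giving [2, 2, 1]. So we have 1 block(s) of size 3, 1 block(s) of size 2 → block sizes [3, 2]

Assembling the blocks gives a Jordan form
J =
  [-4,  1,  0,  0,  0]
  [ 0, -4,  1,  0,  0]
  [ 0,  0, -4,  0,  0]
  [ 0,  0,  0, -4,  1]
  [ 0,  0,  0,  0, -4]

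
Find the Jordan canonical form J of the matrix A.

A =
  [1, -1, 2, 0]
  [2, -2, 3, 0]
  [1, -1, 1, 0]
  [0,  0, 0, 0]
J_3(0) ⊕ J_1(0)

The characteristic polynomial is
  det(x·I − A) = x^4

Eigenvalues and multiplicities (the geometric multiplicity of λ is n − rank(A − λI), which equals the number of Jordan blocks for λ):
  λ = 0: algebraic multiplicity = 4, geometric multiplicity = 2

Determining the block sizes for each eigenvalue:
  λ = 0: with am = 4 and gm = 2, the partition is not yet determined (e.g. several partitions of 4 into 2 parts exist). Let N = A − (0)·I. Computing rank(N^1) = 2, rank(N^2) = 1, rank(N^3) = 0; the number of blocks of size ≥ j is rank(N^{j−1}) − rank(N^j), giving [2, 1, 1]. So we have 1 block(s) of size 3, 1 block(s) of size 1 → block sizes [3, 1]

Assembling the blocks gives a Jordan form
J =
  [0, 1, 0, 0]
  [0, 0, 1, 0]
  [0, 0, 0, 0]
  [0, 0, 0, 0]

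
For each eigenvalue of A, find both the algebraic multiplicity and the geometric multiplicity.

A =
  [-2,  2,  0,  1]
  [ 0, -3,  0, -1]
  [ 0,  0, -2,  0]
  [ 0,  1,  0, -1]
λ = -2: alg = 4, geom = 2

Step 1 — factor the characteristic polynomial to read off the algebraic multiplicities:
  χ_A(x) = (x + 2)^4

Step 2 — compute geometric multiplicities via the rank-nullity identity g(λ) = n − rank(A − λI):
  rank(A − (-2)·I) = 2, so dim ker(A − (-2)·I) = n − 2 = 2

Summary:
  λ = -2: algebraic multiplicity = 4, geometric multiplicity = 2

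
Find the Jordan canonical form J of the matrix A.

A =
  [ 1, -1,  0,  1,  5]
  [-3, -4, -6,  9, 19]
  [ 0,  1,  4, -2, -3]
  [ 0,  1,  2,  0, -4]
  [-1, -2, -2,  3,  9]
J_3(2) ⊕ J_2(2)

The characteristic polynomial is
  det(x·I − A) = x^5 - 10*x^4 + 40*x^3 - 80*x^2 + 80*x - 32 = (x - 2)^5

Eigenvalues and multiplicities (the geometric multiplicity of λ is n − rank(A − λI), which equals the number of Jordan blocks for λ):
  λ = 2: algebraic multiplicity = 5, geometric multiplicity = 2

Determining the block sizes for each eigenvalue:
  λ = 2: with am = 5 and gm = 2, the partition is not yet determined (e.g. several partitions of 5 into 2 parts exist). Let N = A − (2)·I. Computing rank(N^1) = 3, rank(N^2) = 1, rank(N^3) = 0; the number of blocks of size ≥ j is rank(N^{j−1}) − rank(N^j), giving [2, 2, 1]. So we have 1 block(s) of size 3, 1 block(s) of size 2 → block sizes [3, 2]

Assembling the blocks gives a Jordan form
J =
  [2, 1, 0, 0, 0]
  [0, 2, 1, 0, 0]
  [0, 0, 2, 0, 0]
  [0, 0, 0, 2, 1]
  [0, 0, 0, 0, 2]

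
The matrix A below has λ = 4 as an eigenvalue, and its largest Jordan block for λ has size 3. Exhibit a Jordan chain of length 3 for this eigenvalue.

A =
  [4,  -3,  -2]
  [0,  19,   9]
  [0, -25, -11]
A Jordan chain for λ = 4 of length 3:
v_1 = (5, 0, 0)ᵀ
v_2 = (-3, 15, -25)ᵀ
v_3 = (0, 1, 0)ᵀ

Let N = A − (4)·I. We want v_3 with N^3 v_3 = 0 but N^2 v_3 ≠ 0; then v_{j-1} := N · v_j for j = 3, …, 2.

Pick v_3 = (0, 1, 0)ᵀ.
Then v_2 = N · v_3 = (-3, 15, -25)ᵀ.
Then v_1 = N · v_2 = (5, 0, 0)ᵀ.

Sanity check: (A − (4)·I) v_1 = (0, 0, 0)ᵀ = 0. ✓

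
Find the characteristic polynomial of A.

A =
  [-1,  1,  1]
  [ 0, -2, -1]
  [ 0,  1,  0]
x^3 + 3*x^2 + 3*x + 1

Expanding det(x·I − A) (e.g. by cofactor expansion or by noting that A is similar to its Jordan form J, which has the same characteristic polynomial as A) gives
  χ_A(x) = x^3 + 3*x^2 + 3*x + 1
which factors as (x + 1)^3. The eigenvalues (with algebraic multiplicities) are λ = -1 with multiplicity 3.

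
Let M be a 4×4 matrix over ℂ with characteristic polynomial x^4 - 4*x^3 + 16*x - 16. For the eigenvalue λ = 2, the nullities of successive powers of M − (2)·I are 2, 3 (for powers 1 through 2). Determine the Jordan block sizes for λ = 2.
Block sizes for λ = 2: [2, 1]

From the dimensions of kernels of powers, the number of Jordan blocks of size at least j is d_j − d_{j−1} where d_j = dim ker(N^j) (with d_0 = 0). Computing the differences gives [2, 1].
The number of blocks of size exactly k is (#blocks of size ≥ k) − (#blocks of size ≥ k + 1), so the partition is: 1 block(s) of size 1, 1 block(s) of size 2.
In nonincreasing order the block sizes are [2, 1].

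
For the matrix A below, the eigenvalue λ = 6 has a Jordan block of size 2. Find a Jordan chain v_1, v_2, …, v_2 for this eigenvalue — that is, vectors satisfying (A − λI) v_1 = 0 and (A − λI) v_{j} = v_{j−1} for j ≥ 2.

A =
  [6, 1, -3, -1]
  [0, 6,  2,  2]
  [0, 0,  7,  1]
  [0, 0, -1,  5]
A Jordan chain for λ = 6 of length 2:
v_1 = (1, 0, 0, 0)ᵀ
v_2 = (0, 1, 0, 0)ᵀ

Let N = A − (6)·I. We want v_2 with N^2 v_2 = 0 but N^1 v_2 ≠ 0; then v_{j-1} := N · v_j for j = 2, …, 2.

Pick v_2 = (0, 1, 0, 0)ᵀ.
Then v_1 = N · v_2 = (1, 0, 0, 0)ᵀ.

Sanity check: (A − (6)·I) v_1 = (0, 0, 0, 0)ᵀ = 0. ✓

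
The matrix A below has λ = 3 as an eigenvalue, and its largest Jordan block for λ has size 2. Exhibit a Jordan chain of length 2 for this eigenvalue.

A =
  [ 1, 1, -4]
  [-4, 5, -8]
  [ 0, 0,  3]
A Jordan chain for λ = 3 of length 2:
v_1 = (-2, -4, 0)ᵀ
v_2 = (1, 0, 0)ᵀ

Let N = A − (3)·I. We want v_2 with N^2 v_2 = 0 but N^1 v_2 ≠ 0; then v_{j-1} := N · v_j for j = 2, …, 2.

Pick v_2 = (1, 0, 0)ᵀ.
Then v_1 = N · v_2 = (-2, -4, 0)ᵀ.

Sanity check: (A − (3)·I) v_1 = (0, 0, 0)ᵀ = 0. ✓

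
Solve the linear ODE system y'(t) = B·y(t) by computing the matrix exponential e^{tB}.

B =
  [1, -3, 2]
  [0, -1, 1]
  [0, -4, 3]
e^{tB} =
  [exp(t), -t^2*exp(t) - 3*t*exp(t), t^2*exp(t)/2 + 2*t*exp(t)]
  [0, -2*t*exp(t) + exp(t), t*exp(t)]
  [0, -4*t*exp(t), 2*t*exp(t) + exp(t)]

Strategy: write B = P · J · P⁻¹ where J is a Jordan canonical form, so e^{tB} = P · e^{tJ} · P⁻¹, and e^{tJ} can be computed block-by-block.

B has Jordan form
J =
  [1, 1, 0]
  [0, 1, 1]
  [0, 0, 1]
(up to reordering of blocks).

Per-block formulas:
  For a 3×3 Jordan block J_3(1): exp(t · J_3(1)) = e^(1t)·(I + t·N + (t^2/2)·N^2), where N is the 3×3 nilpotent shift.

After assembling e^{tJ} and conjugating by P, we get:

e^{tB} =
  [exp(t), -t^2*exp(t) - 3*t*exp(t), t^2*exp(t)/2 + 2*t*exp(t)]
  [0, -2*t*exp(t) + exp(t), t*exp(t)]
  [0, -4*t*exp(t), 2*t*exp(t) + exp(t)]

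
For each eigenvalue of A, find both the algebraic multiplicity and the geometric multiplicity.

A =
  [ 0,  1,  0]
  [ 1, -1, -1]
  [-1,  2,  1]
λ = 0: alg = 3, geom = 1

Step 1 — factor the characteristic polynomial to read off the algebraic multiplicities:
  χ_A(x) = x^3

Step 2 — compute geometric multiplicities via the rank-nullity identity g(λ) = n − rank(A − λI):
  rank(A − (0)·I) = 2, so dim ker(A − (0)·I) = n − 2 = 1

Summary:
  λ = 0: algebraic multiplicity = 3, geometric multiplicity = 1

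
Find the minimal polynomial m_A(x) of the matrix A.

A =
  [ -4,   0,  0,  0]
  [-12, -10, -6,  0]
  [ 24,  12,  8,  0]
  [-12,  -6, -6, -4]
x^2 + 2*x - 8

The characteristic polynomial is χ_A(x) = (x - 2)*(x + 4)^3, so the eigenvalues are known. The minimal polynomial is
  m_A(x) = Π_λ (x − λ)^{k_λ}
where k_λ is the size of the *largest* Jordan block for λ (equivalently, the smallest k with (A − λI)^k v = 0 for every generalised eigenvector v of λ).

  λ = -4: largest Jordan block has size 1, contributing (x + 4)
  λ = 2: largest Jordan block has size 1, contributing (x − 2)

So m_A(x) = (x - 2)*(x + 4) = x^2 + 2*x - 8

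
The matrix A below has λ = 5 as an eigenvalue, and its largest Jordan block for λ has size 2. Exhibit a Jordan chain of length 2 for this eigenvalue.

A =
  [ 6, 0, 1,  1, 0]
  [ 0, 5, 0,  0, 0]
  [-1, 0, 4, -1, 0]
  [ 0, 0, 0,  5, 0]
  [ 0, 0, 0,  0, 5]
A Jordan chain for λ = 5 of length 2:
v_1 = (1, 0, -1, 0, 0)ᵀ
v_2 = (1, 0, 0, 0, 0)ᵀ

Let N = A − (5)·I. We want v_2 with N^2 v_2 = 0 but N^1 v_2 ≠ 0; then v_{j-1} := N · v_j for j = 2, …, 2.

Pick v_2 = (1, 0, 0, 0, 0)ᵀ.
Then v_1 = N · v_2 = (1, 0, -1, 0, 0)ᵀ.

Sanity check: (A − (5)·I) v_1 = (0, 0, 0, 0, 0)ᵀ = 0. ✓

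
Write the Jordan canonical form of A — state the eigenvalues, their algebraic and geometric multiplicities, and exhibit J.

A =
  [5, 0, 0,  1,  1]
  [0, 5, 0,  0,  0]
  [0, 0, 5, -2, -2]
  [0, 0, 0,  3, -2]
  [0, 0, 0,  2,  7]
J_2(5) ⊕ J_1(5) ⊕ J_1(5) ⊕ J_1(5)

The characteristic polynomial is
  det(x·I − A) = x^5 - 25*x^4 + 250*x^3 - 1250*x^2 + 3125*x - 3125 = (x - 5)^5

Eigenvalues and multiplicities (the geometric multiplicity of λ is n − rank(A − λI), which equals the number of Jordan blocks for λ):
  λ = 5: algebraic multiplicity = 5, geometric multiplicity = 4

Determining the block sizes for each eigenvalue:
  λ = 5: 4 blocks summing to 5 forces exactly one block of size 2 and the rest size 1 → block sizes [2, 1, 1, 1]

Assembling the blocks gives a Jordan form
J =
  [5, 1, 0, 0, 0]
  [0, 5, 0, 0, 0]
  [0, 0, 5, 0, 0]
  [0, 0, 0, 5, 0]
  [0, 0, 0, 0, 5]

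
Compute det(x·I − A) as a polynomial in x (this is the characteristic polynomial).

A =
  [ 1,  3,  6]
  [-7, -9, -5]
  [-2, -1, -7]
x^3 + 15*x^2 + 75*x + 125

Expanding det(x·I − A) (e.g. by cofactor expansion or by noting that A is similar to its Jordan form J, which has the same characteristic polynomial as A) gives
  χ_A(x) = x^3 + 15*x^2 + 75*x + 125
which factors as (x + 5)^3. The eigenvalues (with algebraic multiplicities) are λ = -5 with multiplicity 3.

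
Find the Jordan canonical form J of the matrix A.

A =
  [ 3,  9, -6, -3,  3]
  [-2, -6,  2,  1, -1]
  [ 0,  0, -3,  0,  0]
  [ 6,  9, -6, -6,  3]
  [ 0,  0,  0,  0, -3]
J_2(-3) ⊕ J_1(-3) ⊕ J_1(-3) ⊕ J_1(-3)

The characteristic polynomial is
  det(x·I − A) = x^5 + 15*x^4 + 90*x^3 + 270*x^2 + 405*x + 243 = (x + 3)^5

Eigenvalues and multiplicities (the geometric multiplicity of λ is n − rank(A − λI), which equals the number of Jordan blocks for λ):
  λ = -3: algebraic multiplicity = 5, geometric multiplicity = 4

Determining the block sizes for each eigenvalue:
  λ = -3: 4 blocks summing to 5 forces exactly one block of size 2 and the rest size 1 → block sizes [2, 1, 1, 1]

Assembling the blocks gives a Jordan form
J =
  [-3,  1,  0,  0,  0]
  [ 0, -3,  0,  0,  0]
  [ 0,  0, -3,  0,  0]
  [ 0,  0,  0, -3,  0]
  [ 0,  0,  0,  0, -3]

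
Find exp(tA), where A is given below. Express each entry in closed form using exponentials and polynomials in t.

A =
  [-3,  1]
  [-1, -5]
e^{tA} =
  [t*exp(-4*t) + exp(-4*t), t*exp(-4*t)]
  [-t*exp(-4*t), -t*exp(-4*t) + exp(-4*t)]

Strategy: write A = P · J · P⁻¹ where J is a Jordan canonical form, so e^{tA} = P · e^{tJ} · P⁻¹, and e^{tJ} can be computed block-by-block.

A has Jordan form
J =
  [-4,  1]
  [ 0, -4]
(up to reordering of blocks).

Per-block formulas:
  For a 2×2 Jordan block J_2(-4): exp(t · J_2(-4)) = e^(-4t)·(I + t·N), where N is the 2×2 nilpotent shift.

After assembling e^{tJ} and conjugating by P, we get:

e^{tA} =
  [t*exp(-4*t) + exp(-4*t), t*exp(-4*t)]
  [-t*exp(-4*t), -t*exp(-4*t) + exp(-4*t)]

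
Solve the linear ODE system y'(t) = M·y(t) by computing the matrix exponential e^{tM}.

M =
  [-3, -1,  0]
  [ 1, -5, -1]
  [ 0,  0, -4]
e^{tM} =
  [t*exp(-4*t) + exp(-4*t), -t*exp(-4*t), t^2*exp(-4*t)/2]
  [t*exp(-4*t), -t*exp(-4*t) + exp(-4*t), t^2*exp(-4*t)/2 - t*exp(-4*t)]
  [0, 0, exp(-4*t)]

Strategy: write M = P · J · P⁻¹ where J is a Jordan canonical form, so e^{tM} = P · e^{tJ} · P⁻¹, and e^{tJ} can be computed block-by-block.

M has Jordan form
J =
  [-4,  1,  0]
  [ 0, -4,  1]
  [ 0,  0, -4]
(up to reordering of blocks).

Per-block formulas:
  For a 3×3 Jordan block J_3(-4): exp(t · J_3(-4)) = e^(-4t)·(I + t·N + (t^2/2)·N^2), where N is the 3×3 nilpotent shift.

After assembling e^{tJ} and conjugating by P, we get:

e^{tM} =
  [t*exp(-4*t) + exp(-4*t), -t*exp(-4*t), t^2*exp(-4*t)/2]
  [t*exp(-4*t), -t*exp(-4*t) + exp(-4*t), t^2*exp(-4*t)/2 - t*exp(-4*t)]
  [0, 0, exp(-4*t)]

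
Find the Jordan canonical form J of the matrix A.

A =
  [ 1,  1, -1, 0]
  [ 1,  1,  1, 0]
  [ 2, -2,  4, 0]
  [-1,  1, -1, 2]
J_2(2) ⊕ J_1(2) ⊕ J_1(2)

The characteristic polynomial is
  det(x·I − A) = x^4 - 8*x^3 + 24*x^2 - 32*x + 16 = (x - 2)^4

Eigenvalues and multiplicities (the geometric multiplicity of λ is n − rank(A − λI), which equals the number of Jordan blocks for λ):
  λ = 2: algebraic multiplicity = 4, geometric multiplicity = 3

Determining the block sizes for each eigenvalue:
  λ = 2: 3 blocks summing to 4 forces exactly one block of size 2 and the rest size 1 → block sizes [2, 1, 1]

Assembling the blocks gives a Jordan form
J =
  [2, 1, 0, 0]
  [0, 2, 0, 0]
  [0, 0, 2, 0]
  [0, 0, 0, 2]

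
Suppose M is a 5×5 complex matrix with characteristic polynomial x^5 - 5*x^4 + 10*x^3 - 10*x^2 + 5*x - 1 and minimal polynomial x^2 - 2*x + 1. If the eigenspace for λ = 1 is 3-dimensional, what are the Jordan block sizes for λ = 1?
Block sizes for λ = 1: [2, 2, 1]

Step 1 — from the characteristic polynomial, algebraic multiplicity of λ = 1 is 5. From dim ker(M − (1)·I) = 3, there are exactly 3 Jordan blocks for λ = 1.
Step 2 — from the minimal polynomial, the factor (x − 1)^2 tells us the largest block for λ = 1 has size 2.
Step 3 — with total size 5, 3 blocks, and largest block 2, the block sizes (in nonincreasing order) are [2, 2, 1].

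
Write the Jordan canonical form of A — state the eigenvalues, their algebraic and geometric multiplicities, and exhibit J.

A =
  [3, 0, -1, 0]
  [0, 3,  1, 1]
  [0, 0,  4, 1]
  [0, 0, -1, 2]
J_3(3) ⊕ J_1(3)

The characteristic polynomial is
  det(x·I − A) = x^4 - 12*x^3 + 54*x^2 - 108*x + 81 = (x - 3)^4

Eigenvalues and multiplicities (the geometric multiplicity of λ is n − rank(A − λI), which equals the number of Jordan blocks for λ):
  λ = 3: algebraic multiplicity = 4, geometric multiplicity = 2

Determining the block sizes for each eigenvalue:
  λ = 3: with am = 4 and gm = 2, the partition is not yet determined (e.g. several partitions of 4 into 2 parts exist). Let N = A − (3)·I. Computing rank(N^1) = 2, rank(N^2) = 1, rank(N^3) = 0; the number of blocks of size ≥ j is rank(N^{j−1}) − rank(N^j), giving [2, 1, 1]. So we have 1 block(s) of size 3, 1 block(s) of size 1 → block sizes [3, 1]

Assembling the blocks gives a Jordan form
J =
  [3, 1, 0, 0]
  [0, 3, 1, 0]
  [0, 0, 3, 0]
  [0, 0, 0, 3]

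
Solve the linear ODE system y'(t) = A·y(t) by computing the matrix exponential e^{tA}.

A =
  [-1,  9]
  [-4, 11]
e^{tA} =
  [-6*t*exp(5*t) + exp(5*t), 9*t*exp(5*t)]
  [-4*t*exp(5*t), 6*t*exp(5*t) + exp(5*t)]

Strategy: write A = P · J · P⁻¹ where J is a Jordan canonical form, so e^{tA} = P · e^{tJ} · P⁻¹, and e^{tJ} can be computed block-by-block.

A has Jordan form
J =
  [5, 1]
  [0, 5]
(up to reordering of blocks).

Per-block formulas:
  For a 2×2 Jordan block J_2(5): exp(t · J_2(5)) = e^(5t)·(I + t·N), where N is the 2×2 nilpotent shift.

After assembling e^{tJ} and conjugating by P, we get:

e^{tA} =
  [-6*t*exp(5*t) + exp(5*t), 9*t*exp(5*t)]
  [-4*t*exp(5*t), 6*t*exp(5*t) + exp(5*t)]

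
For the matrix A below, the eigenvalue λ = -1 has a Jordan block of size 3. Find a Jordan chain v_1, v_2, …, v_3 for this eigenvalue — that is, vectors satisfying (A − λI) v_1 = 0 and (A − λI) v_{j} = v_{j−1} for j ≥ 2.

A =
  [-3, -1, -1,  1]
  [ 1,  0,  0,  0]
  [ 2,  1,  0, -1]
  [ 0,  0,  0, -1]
A Jordan chain for λ = -1 of length 3:
v_1 = (1, -1, -1, 0)ᵀ
v_2 = (-2, 1, 2, 0)ᵀ
v_3 = (1, 0, 0, 0)ᵀ

Let N = A − (-1)·I. We want v_3 with N^3 v_3 = 0 but N^2 v_3 ≠ 0; then v_{j-1} := N · v_j for j = 3, …, 2.

Pick v_3 = (1, 0, 0, 0)ᵀ.
Then v_2 = N · v_3 = (-2, 1, 2, 0)ᵀ.
Then v_1 = N · v_2 = (1, -1, -1, 0)ᵀ.

Sanity check: (A − (-1)·I) v_1 = (0, 0, 0, 0)ᵀ = 0. ✓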